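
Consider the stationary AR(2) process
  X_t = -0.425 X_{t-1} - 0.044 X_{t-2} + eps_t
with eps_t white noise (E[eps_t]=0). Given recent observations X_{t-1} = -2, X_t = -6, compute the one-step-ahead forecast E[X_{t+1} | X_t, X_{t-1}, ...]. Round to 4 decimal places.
E[X_{t+1} \mid \mathcal F_t] = 2.6380

For an AR(p) model X_t = c + sum_i phi_i X_{t-i} + eps_t, the
one-step-ahead conditional mean is
  E[X_{t+1} | X_t, ...] = c + sum_i phi_i X_{t+1-i}.
Substitute known values:
  E[X_{t+1} | ...] = (-0.425) * (-6) + (-0.044) * (-2)
                   = 2.6380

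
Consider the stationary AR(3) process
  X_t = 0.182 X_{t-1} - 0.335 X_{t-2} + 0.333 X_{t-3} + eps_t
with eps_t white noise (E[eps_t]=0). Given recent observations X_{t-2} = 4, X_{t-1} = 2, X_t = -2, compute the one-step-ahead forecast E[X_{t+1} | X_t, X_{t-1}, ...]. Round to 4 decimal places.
E[X_{t+1} \mid \mathcal F_t] = 0.2980

For an AR(p) model X_t = c + sum_i phi_i X_{t-i} + eps_t, the
one-step-ahead conditional mean is
  E[X_{t+1} | X_t, ...] = c + sum_i phi_i X_{t+1-i}.
Substitute known values:
  E[X_{t+1} | ...] = (0.182) * (-2) + (-0.335) * (2) + (0.333) * (4)
                   = 0.2980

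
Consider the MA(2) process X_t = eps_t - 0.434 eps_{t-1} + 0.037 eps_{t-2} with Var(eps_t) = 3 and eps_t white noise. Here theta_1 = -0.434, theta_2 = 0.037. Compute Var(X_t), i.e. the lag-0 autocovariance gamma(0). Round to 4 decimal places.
\gamma(0) = 3.5692

For an MA(q) process X_t = eps_t + sum_i theta_i eps_{t-i} with
Var(eps_t) = sigma^2, the variance is
  gamma(0) = sigma^2 * (1 + sum_i theta_i^2).
  sum_i theta_i^2 = (-0.434)^2 + (0.037)^2 = 0.188356 + 0.001369 = 0.189725.
  gamma(0) = 3 * (1 + 0.189725) = 3 * 1.189725 = 3.569175, which rounds to 3.5692.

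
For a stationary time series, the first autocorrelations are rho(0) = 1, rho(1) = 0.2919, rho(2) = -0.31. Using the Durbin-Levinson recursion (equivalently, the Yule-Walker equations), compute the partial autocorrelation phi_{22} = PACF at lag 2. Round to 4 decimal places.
\phi_{22} = -0.4320

The PACF at lag k is phi_{kk}, the last component of the solution
to the Yule-Walker system G_k phi = r_k where
  (G_k)_{ij} = rho(|i - j|), (r_k)_i = rho(i), i,j = 1..k.
Equivalently, Durbin-Levinson gives phi_{kk} iteratively:
  phi_{11} = rho(1)
  phi_{kk} = [rho(k) - sum_{j=1..k-1} phi_{k-1,j} rho(k-j)]
            / [1 - sum_{j=1..k-1} phi_{k-1,j} rho(j)],
  phi_{k,j} = phi_{k-1,j} - phi_{kk} phi_{k-1,k-j},  j = 1..k-1.
Step k = 1:
  phi_11 = rho(1) = 0.2919.
Step k = 2:
  phi_22 = [rho(2) - phi_11 rho(1)] / [1 - phi_11 rho(1)] = [-0.31 - (0.2919)(0.2919)] / [1 - (0.2919)(0.2919)]
         = -0.39520561 / 0.91479439 = -0.432.
Therefore phi_{22} = -0.4320.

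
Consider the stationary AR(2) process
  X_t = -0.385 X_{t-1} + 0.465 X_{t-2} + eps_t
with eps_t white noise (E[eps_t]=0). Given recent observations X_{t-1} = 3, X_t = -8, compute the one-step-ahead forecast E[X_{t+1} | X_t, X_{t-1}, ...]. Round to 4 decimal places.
E[X_{t+1} \mid \mathcal F_t] = 4.4750

For an AR(p) model X_t = c + sum_i phi_i X_{t-i} + eps_t, the
one-step-ahead conditional mean is
  E[X_{t+1} | X_t, ...] = c + sum_i phi_i X_{t+1-i}.
Substitute known values:
  E[X_{t+1} | ...] = (-0.385) * (-8) + (0.465) * (3)
                   = 4.4750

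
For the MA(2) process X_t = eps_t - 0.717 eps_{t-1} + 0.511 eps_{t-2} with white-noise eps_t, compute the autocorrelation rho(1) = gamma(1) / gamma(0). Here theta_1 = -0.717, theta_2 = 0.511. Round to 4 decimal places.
\rho(1) = -0.6103

For an MA(q) process with theta_0 = 1, the autocovariance is
  gamma(k) = sigma^2 * sum_{i=0..q-k} theta_i * theta_{i+k},
and rho(k) = gamma(k) / gamma(0). Sigma^2 cancels.
  numerator   = (1)*(-0.717) + (-0.717)*(0.511) = -1.083387.
  denominator = (1)^2 + (-0.717)^2 + (0.511)^2 = 1.77521.
  rho(1) = -1.083387 / 1.77521 = -0.6103.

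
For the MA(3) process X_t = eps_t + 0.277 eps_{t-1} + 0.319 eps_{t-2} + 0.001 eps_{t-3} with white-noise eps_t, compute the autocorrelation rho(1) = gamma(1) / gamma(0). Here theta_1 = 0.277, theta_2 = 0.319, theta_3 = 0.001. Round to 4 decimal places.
\rho(1) = 0.3103

For an MA(q) process with theta_0 = 1, the autocovariance is
  gamma(k) = sigma^2 * sum_{i=0..q-k} theta_i * theta_{i+k},
and rho(k) = gamma(k) / gamma(0). Sigma^2 cancels.
  numerator   = (1)*(0.277) + (0.277)*(0.319) + (0.319)*(0.001) = 0.365682.
  denominator = (1)^2 + (0.277)^2 + (0.319)^2 + (0.001)^2 = 1.178491.
  rho(1) = 0.365682 / 1.178491 = 0.3103.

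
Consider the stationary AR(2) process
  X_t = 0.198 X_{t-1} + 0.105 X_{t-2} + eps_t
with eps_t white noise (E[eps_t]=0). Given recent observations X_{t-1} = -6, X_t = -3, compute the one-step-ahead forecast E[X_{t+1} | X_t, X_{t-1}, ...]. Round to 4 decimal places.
E[X_{t+1} \mid \mathcal F_t] = -1.2240

For an AR(p) model X_t = c + sum_i phi_i X_{t-i} + eps_t, the
one-step-ahead conditional mean is
  E[X_{t+1} | X_t, ...] = c + sum_i phi_i X_{t+1-i}.
Substitute known values:
  E[X_{t+1} | ...] = (0.198) * (-3) + (0.105) * (-6)
                   = -1.2240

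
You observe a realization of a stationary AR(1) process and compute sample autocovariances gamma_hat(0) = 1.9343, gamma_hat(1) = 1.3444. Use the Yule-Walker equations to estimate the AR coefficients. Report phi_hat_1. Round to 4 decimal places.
\hat\phi_{1} = 0.6950

The Yule-Walker equations for an AR(p) process read, in matrix form,
  Gamma_p phi = r_p,   with   (Gamma_p)_{ij} = gamma(|i - j|),
                       (r_p)_i = gamma(i),   i,j = 1..p.
Substitute the sample gammas (Toeplitz matrix and right-hand side of size 1):
  Gamma_p = [[1.9343]]
  r_p     = [1.3444]
With p = 1 this is the single equation gamma(0) phi_1 = gamma(1):
  phi_hat_1 = gamma(1) / gamma(0) = 1.3444 / 1.9343 = 0.6950.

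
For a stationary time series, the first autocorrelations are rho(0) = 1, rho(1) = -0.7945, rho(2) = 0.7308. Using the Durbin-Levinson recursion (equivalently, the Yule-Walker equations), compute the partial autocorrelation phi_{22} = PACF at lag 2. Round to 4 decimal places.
\phi_{22} = 0.2700

The PACF at lag k is phi_{kk}, the last component of the solution
to the Yule-Walker system G_k phi = r_k where
  (G_k)_{ij} = rho(|i - j|), (r_k)_i = rho(i), i,j = 1..k.
Equivalently, Durbin-Levinson gives phi_{kk} iteratively:
  phi_{11} = rho(1)
  phi_{kk} = [rho(k) - sum_{j=1..k-1} phi_{k-1,j} rho(k-j)]
            / [1 - sum_{j=1..k-1} phi_{k-1,j} rho(j)],
  phi_{k,j} = phi_{k-1,j} - phi_{kk} phi_{k-1,k-j},  j = 1..k-1.
Step k = 1:
  phi_11 = rho(1) = -0.7945.
Step k = 2:
  phi_22 = [rho(2) - phi_11 rho(1)] / [1 - phi_11 rho(1)] = [0.7308 - (-0.7945)(-0.7945)] / [1 - (-0.7945)(-0.7945)]
         = 0.09956975 / 0.36876975 = 0.27.
Therefore phi_{22} = 0.2700.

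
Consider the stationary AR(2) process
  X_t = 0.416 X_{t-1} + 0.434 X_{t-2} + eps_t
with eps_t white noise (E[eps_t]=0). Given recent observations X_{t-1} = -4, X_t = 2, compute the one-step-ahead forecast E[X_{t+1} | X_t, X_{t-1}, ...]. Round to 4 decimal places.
E[X_{t+1} \mid \mathcal F_t] = -0.9040

For an AR(p) model X_t = c + sum_i phi_i X_{t-i} + eps_t, the
one-step-ahead conditional mean is
  E[X_{t+1} | X_t, ...] = c + sum_i phi_i X_{t+1-i}.
Substitute known values:
  E[X_{t+1} | ...] = (0.416) * (2) + (0.434) * (-4)
                   = -0.9040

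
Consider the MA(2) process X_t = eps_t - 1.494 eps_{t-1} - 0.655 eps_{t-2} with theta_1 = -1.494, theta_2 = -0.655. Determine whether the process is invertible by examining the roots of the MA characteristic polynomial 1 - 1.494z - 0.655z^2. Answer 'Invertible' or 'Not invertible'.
\text{Not invertible}

The MA(q) characteristic polynomial is P(z) = 1 - 1.494z - 0.655z^2.
Invertibility requires all roots to lie outside the unit circle, i.e. |z| > 1 for every root.
Set 1 + (-1.494) z + (-0.655) z^2 = 0, i.e. a z^2 + b z + c = 0 with a = -0.655, b = -1.494, c = 1.
Discriminant D = b^2 - 4ac = (-1.494)^2 - 4*(-0.655)*1 = 2.232036 - (-2.62) = 4.852036.
D >= 0, so the roots are real: z = (-b +/- sqrt(D)) / (2a) = (1.494 +/- 2.202734) / (-1.31).
  z_1 = (1.494 + 2.202734) / (-1.31) = -2.8219,   |z_1| = 2.8219.
  z_2 = (1.494 - 2.202734) / (-1.31) = 0.541,   |z_2| = 0.541.
Moduli of all roots: 2.8219, 0.5410.
All moduli strictly greater than 1? No.
Verdict: Not invertible.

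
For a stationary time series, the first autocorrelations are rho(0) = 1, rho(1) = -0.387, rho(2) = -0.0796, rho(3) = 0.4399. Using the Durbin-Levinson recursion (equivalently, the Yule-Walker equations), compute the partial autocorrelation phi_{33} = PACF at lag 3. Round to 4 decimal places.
\phi_{33} = 0.3760

The PACF at lag k is phi_{kk}, the last component of the solution
to the Yule-Walker system G_k phi = r_k where
  (G_k)_{ij} = rho(|i - j|), (r_k)_i = rho(i), i,j = 1..k.
Equivalently, Durbin-Levinson gives phi_{kk} iteratively:
  phi_{11} = rho(1)
  phi_{kk} = [rho(k) - sum_{j=1..k-1} phi_{k-1,j} rho(k-j)]
            / [1 - sum_{j=1..k-1} phi_{k-1,j} rho(j)],
  phi_{k,j} = phi_{k-1,j} - phi_{kk} phi_{k-1,k-j},  j = 1..k-1.
Step k = 1:
  phi_11 = rho(1) = -0.387.
Step k = 2:
  phi_22 = [rho(2) - phi_11 rho(1)] / [1 - phi_11 rho(1)] = [-0.0796 - (-0.387)(-0.387)] / [1 - (-0.387)(-0.387)]
         = -0.229369 / 0.850231 = -0.269773.
  Update: phi_21 = phi_11 - phi_22 phi_11 = -0.387 - (-0.269773)(-0.387) = -0.491402.
Step k = 3:
  phi_33 = [rho(3) - phi_21 rho(2) - phi_22 rho(1)] / [1 - phi_21 rho(1) - phi_22 rho(2)]
    numerator   = 0.4399 - (-0.491402)(-0.0796) - (-0.269773)(-0.387) = 0.29638242
    denominator = 1 - (-0.491402)(-0.387) - (-0.269773)(-0.0796) = 0.78835354
  phi_33 = 0.29638242 / 0.78835354 = 0.376.
Therefore phi_{33} = 0.3760.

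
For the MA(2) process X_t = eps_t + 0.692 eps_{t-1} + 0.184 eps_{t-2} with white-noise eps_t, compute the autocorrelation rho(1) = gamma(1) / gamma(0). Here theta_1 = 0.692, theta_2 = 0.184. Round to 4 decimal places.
\rho(1) = 0.5416

For an MA(q) process with theta_0 = 1, the autocovariance is
  gamma(k) = sigma^2 * sum_{i=0..q-k} theta_i * theta_{i+k},
and rho(k) = gamma(k) / gamma(0). Sigma^2 cancels.
  numerator   = (1)*(0.692) + (0.692)*(0.184) = 0.819328.
  denominator = (1)^2 + (0.692)^2 + (0.184)^2 = 1.51272.
  rho(1) = 0.819328 / 1.51272 = 0.5416.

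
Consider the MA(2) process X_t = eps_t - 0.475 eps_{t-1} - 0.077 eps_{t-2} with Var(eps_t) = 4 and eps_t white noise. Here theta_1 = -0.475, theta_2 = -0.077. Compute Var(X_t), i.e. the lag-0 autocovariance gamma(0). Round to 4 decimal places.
\gamma(0) = 4.9262

For an MA(q) process X_t = eps_t + sum_i theta_i eps_{t-i} with
Var(eps_t) = sigma^2, the variance is
  gamma(0) = sigma^2 * (1 + sum_i theta_i^2).
  sum_i theta_i^2 = (-0.475)^2 + (-0.077)^2 = 0.225625 + 0.005929 = 0.231554.
  gamma(0) = 4 * (1 + 0.231554) = 4 * 1.231554 = 4.926216, which rounds to 4.9262.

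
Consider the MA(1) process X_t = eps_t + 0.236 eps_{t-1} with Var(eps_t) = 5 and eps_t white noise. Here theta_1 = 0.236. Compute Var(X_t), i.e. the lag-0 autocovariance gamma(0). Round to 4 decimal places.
\gamma(0) = 5.2785

For an MA(q) process X_t = eps_t + sum_i theta_i eps_{t-i} with
Var(eps_t) = sigma^2, the variance is
  gamma(0) = sigma^2 * (1 + sum_i theta_i^2).
  sum_i theta_i^2 = (0.236)^2 = 0.055696.
  gamma(0) = 5 * (1 + 0.055696) = 5 * 1.055696 = 5.27848, which rounds to 5.2785.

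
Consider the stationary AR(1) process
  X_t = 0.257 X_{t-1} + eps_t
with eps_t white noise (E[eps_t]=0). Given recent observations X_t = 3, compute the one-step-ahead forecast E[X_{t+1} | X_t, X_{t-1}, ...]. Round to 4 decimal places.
E[X_{t+1} \mid \mathcal F_t] = 0.7710

For an AR(p) model X_t = c + sum_i phi_i X_{t-i} + eps_t, the
one-step-ahead conditional mean is
  E[X_{t+1} | X_t, ...] = c + sum_i phi_i X_{t+1-i}.
Substitute known values:
  E[X_{t+1} | ...] = (0.257) * (3)
                   = 0.7710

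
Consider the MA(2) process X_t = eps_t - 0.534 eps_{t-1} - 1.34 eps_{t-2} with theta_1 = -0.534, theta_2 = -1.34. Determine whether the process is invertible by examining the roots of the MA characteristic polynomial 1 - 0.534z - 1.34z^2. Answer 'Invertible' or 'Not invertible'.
\text{Not invertible}

The MA(q) characteristic polynomial is P(z) = 1 - 0.534z - 1.34z^2.
Invertibility requires all roots to lie outside the unit circle, i.e. |z| > 1 for every root.
Set 1 + (-0.534) z + (-1.34) z^2 = 0, i.e. a z^2 + b z + c = 0 with a = -1.34, b = -0.534, c = 1.
Discriminant D = b^2 - 4ac = (-0.534)^2 - 4*(-1.34)*1 = 0.285156 - (-5.36) = 5.645156.
D >= 0, so the roots are real: z = (-b +/- sqrt(D)) / (2a) = (0.534 +/- 2.375954) / (-2.68).
  z_1 = (0.534 + 2.375954) / (-2.68) = -1.0858,   |z_1| = 1.0858.
  z_2 = (0.534 - 2.375954) / (-2.68) = 0.6873,   |z_2| = 0.6873.
Moduli of all roots: 1.0858, 0.6873.
All moduli strictly greater than 1? No.
Verdict: Not invertible.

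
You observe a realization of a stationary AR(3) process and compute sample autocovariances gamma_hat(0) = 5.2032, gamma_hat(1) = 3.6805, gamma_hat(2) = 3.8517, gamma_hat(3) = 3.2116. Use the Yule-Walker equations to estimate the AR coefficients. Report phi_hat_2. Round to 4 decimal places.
\hat\phi_{2} = 0.4750

The Yule-Walker equations for an AR(p) process read, in matrix form,
  Gamma_p phi = r_p,   with   (Gamma_p)_{ij} = gamma(|i - j|),
                       (r_p)_i = gamma(i),   i,j = 1..p.
Substitute the sample gammas (Toeplitz matrix and right-hand side of size 3):
  Gamma_p = [[5.2032, 3.6805, 3.8517], [3.6805, 5.2032, 3.6805], [3.8517, 3.6805, 5.2032]]
  r_p     = [3.6805, 3.8517, 3.2116]
Written out (R1..R3):
  (R1) 5.2032 phi_1 + 3.6805 phi_2 + 3.8517 phi_3 = 3.6805
  (R2) 3.6805 phi_1 + 5.2032 phi_2 + 3.6805 phi_3 = 3.8517
  (R3) 3.8517 phi_1 + 3.6805 phi_2 + 5.2032 phi_3 = 3.2116
Gaussian elimination:
  R2 <- R2 - (3.6805/5.2032) R1 = R2 - (0.707353) R1:  2.599787 phi_2 + 0.955988 phi_3 = 1.248287
  R3 <- R3 - (3.8517/5.2032) R1 = R3 - (0.740256) R1:  0.955988 phi_2 + 2.351956 phi_3 = 0.487088
  R3 <- R3 - (0.955988/2.599787) R2 = R3 - (0.367718) R2:  2.000422 phi_3 = 0.028071
Back-substitution:
  phi_hat_3 = 0.028071 / 2.000422 = 0.014032
  phi_hat_2 = (1.248287 - (0.955988)(0.014032)) / 2.599787 = 0.47499
  phi_hat_1 = (3.6805 - (3.6805)(0.47499) - (3.8517)(0.014032)) / 5.2032 = 0.36098
So phi_hat = [0.3610, 0.4750, 0.0140].
Therefore phi_hat_2 = 0.4750.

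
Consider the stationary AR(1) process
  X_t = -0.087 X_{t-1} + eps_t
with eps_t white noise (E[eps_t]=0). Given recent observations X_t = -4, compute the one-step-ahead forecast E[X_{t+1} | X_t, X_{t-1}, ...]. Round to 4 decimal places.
E[X_{t+1} \mid \mathcal F_t] = 0.3480

For an AR(p) model X_t = c + sum_i phi_i X_{t-i} + eps_t, the
one-step-ahead conditional mean is
  E[X_{t+1} | X_t, ...] = c + sum_i phi_i X_{t+1-i}.
Substitute known values:
  E[X_{t+1} | ...] = (-0.087) * (-4)
                   = 0.3480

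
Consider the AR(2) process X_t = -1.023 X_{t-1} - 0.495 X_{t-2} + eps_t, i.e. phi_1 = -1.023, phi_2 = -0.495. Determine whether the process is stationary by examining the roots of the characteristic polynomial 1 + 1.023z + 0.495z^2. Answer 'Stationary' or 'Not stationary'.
\text{Stationary}

The AR(p) characteristic polynomial is P(z) = 1 + 1.023z + 0.495z^2.
Stationarity requires all roots to lie outside the unit circle, i.e. |z| > 1 for every root.
Set 1 + (1.023) z + (0.495) z^2 = 0, i.e. a z^2 + b z + c = 0 with a = 0.495, b = 1.023, c = 1.
Discriminant D = b^2 - 4ac = (1.023)^2 - 4*(0.495)*1 = 1.046529 - (1.98) = -0.933471.
D < 0, so the roots are the complex-conjugate pair z = (-b +/- i sqrt(-D)) / (2a) = -1.0333 +/- 0.9759i.
For a conjugate pair |z|^2 = z * conj(z) = (product of roots) = c/a = 1/(0.495) = 2.020202, so |z| = sqrt(2.020202) = 1.4213 for both roots.
Moduli of all roots: 1.4213, 1.4213.
All moduli strictly greater than 1? Yes.
Verdict: Stationary.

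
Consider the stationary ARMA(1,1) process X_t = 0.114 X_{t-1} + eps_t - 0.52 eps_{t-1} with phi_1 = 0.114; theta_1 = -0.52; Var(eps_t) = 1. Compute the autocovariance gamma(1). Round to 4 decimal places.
\gamma(1) = -0.3870

Multiply the model equation by X_{t-k} and take expectations. With theta_0 = psi_0 = 1 and psi_j the MA(infinity) weights, this gives
  gamma(k) - sum_i phi_i gamma(k-i) = c_k,
  c_k = sigma^2 * sum_{j=k..q} theta_j psi_{j-k}   (c_k = 0 for k > q),
using gamma(-m) = gamma(m).
psi-weights needed (psi_j = theta_j + sum_i phi_i psi_{j-i}):
  psi_1 = theta_1 + phi_1 = -0.52 + (0.114) = -0.406
Right-hand sides:
  c_0 = sigma^2 (1 + theta_1 psi_1) = 1 * (1 + (-0.52)(-0.406)) = 1 * 1.21112 = 1.21112
  c_1 = sigma^2 theta_1 = 1 * (-0.52) = -0.52
  c_2 = 0
Equations for k = 0 and k = 1 (AR order 1):
  gamma(0) = phi_1 gamma(1) + c_0
  gamma(1) = phi_1 gamma(0) + c_1
Substituting the second into the first: gamma(0) (1 - phi_1^2) = c_0 + phi_1 c_1, so
  gamma(0) = (c_0 + phi_1 c_1) / (1 - phi_1^2) = (1.21112 + (0.114)(-0.52)) / (1 - (0.114)^2) = 1.15184 / 0.987004 = 1.167006.
  gamma(1) = phi_1 gamma(0) + c_1 = (0.114)(1.167006) + (-0.52) = -0.386961.
Therefore gamma(1) = -0.3870 (to 4 decimal places).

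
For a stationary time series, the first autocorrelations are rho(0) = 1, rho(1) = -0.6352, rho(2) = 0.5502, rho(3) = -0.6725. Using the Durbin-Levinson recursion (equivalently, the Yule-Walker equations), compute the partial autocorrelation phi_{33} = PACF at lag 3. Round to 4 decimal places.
\phi_{33} = -0.4510

The PACF at lag k is phi_{kk}, the last component of the solution
to the Yule-Walker system G_k phi = r_k where
  (G_k)_{ij} = rho(|i - j|), (r_k)_i = rho(i), i,j = 1..k.
Equivalently, Durbin-Levinson gives phi_{kk} iteratively:
  phi_{11} = rho(1)
  phi_{kk} = [rho(k) - sum_{j=1..k-1} phi_{k-1,j} rho(k-j)]
            / [1 - sum_{j=1..k-1} phi_{k-1,j} rho(j)],
  phi_{k,j} = phi_{k-1,j} - phi_{kk} phi_{k-1,k-j},  j = 1..k-1.
Step k = 1:
  phi_11 = rho(1) = -0.6352.
Step k = 2:
  phi_22 = [rho(2) - phi_11 rho(1)] / [1 - phi_11 rho(1)] = [0.5502 - (-0.6352)(-0.6352)] / [1 - (-0.6352)(-0.6352)]
         = 0.14672096 / 0.59652096 = 0.245961.
  Update: phi_21 = phi_11 - phi_22 phi_11 = -0.6352 - (0.245961)(-0.6352) = -0.478966.
Step k = 3:
  phi_33 = [rho(3) - phi_21 rho(2) - phi_22 rho(1)] / [1 - phi_21 rho(1) - phi_22 rho(2)]
    numerator   = -0.6725 - (-0.478966)(0.5502) - (0.245961)(-0.6352) = -0.25273868
    denominator = 1 - (-0.478966)(-0.6352) - (0.245961)(0.5502) = 0.56043331
  phi_33 = -0.25273868 / 0.56043331 = -0.451.
Therefore phi_{33} = -0.4510.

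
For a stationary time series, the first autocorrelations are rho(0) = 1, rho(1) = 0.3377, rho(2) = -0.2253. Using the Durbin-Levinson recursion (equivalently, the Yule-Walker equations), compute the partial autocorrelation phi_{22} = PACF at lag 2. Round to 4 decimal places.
\phi_{22} = -0.3830

The PACF at lag k is phi_{kk}, the last component of the solution
to the Yule-Walker system G_k phi = r_k where
  (G_k)_{ij} = rho(|i - j|), (r_k)_i = rho(i), i,j = 1..k.
Equivalently, Durbin-Levinson gives phi_{kk} iteratively:
  phi_{11} = rho(1)
  phi_{kk} = [rho(k) - sum_{j=1..k-1} phi_{k-1,j} rho(k-j)]
            / [1 - sum_{j=1..k-1} phi_{k-1,j} rho(j)],
  phi_{k,j} = phi_{k-1,j} - phi_{kk} phi_{k-1,k-j},  j = 1..k-1.
Step k = 1:
  phi_11 = rho(1) = 0.3377.
Step k = 2:
  phi_22 = [rho(2) - phi_11 rho(1)] / [1 - phi_11 rho(1)] = [-0.2253 - (0.3377)(0.3377)] / [1 - (0.3377)(0.3377)]
         = -0.33934129 / 0.88595871 = -0.383.
Therefore phi_{22} = -0.3830.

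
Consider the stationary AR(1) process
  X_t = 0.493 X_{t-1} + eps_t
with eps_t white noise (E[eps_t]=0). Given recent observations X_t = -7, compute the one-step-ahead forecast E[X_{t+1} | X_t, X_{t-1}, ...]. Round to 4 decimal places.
E[X_{t+1} \mid \mathcal F_t] = -3.4510

For an AR(p) model X_t = c + sum_i phi_i X_{t-i} + eps_t, the
one-step-ahead conditional mean is
  E[X_{t+1} | X_t, ...] = c + sum_i phi_i X_{t+1-i}.
Substitute known values:
  E[X_{t+1} | ...] = (0.493) * (-7)
                   = -3.4510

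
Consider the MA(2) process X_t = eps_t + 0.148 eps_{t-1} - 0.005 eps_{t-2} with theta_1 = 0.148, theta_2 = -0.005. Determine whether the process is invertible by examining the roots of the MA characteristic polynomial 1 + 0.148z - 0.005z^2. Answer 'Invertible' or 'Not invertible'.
\text{Invertible}

The MA(q) characteristic polynomial is P(z) = 1 + 0.148z - 0.005z^2.
Invertibility requires all roots to lie outside the unit circle, i.e. |z| > 1 for every root.
Set 1 + (0.148) z + (-0.005) z^2 = 0, i.e. a z^2 + b z + c = 0 with a = -0.005, b = 0.148, c = 1.
Discriminant D = b^2 - 4ac = (0.148)^2 - 4*(-0.005)*1 = 0.021904 - (-0.02) = 0.041904.
D >= 0, so the roots are real: z = (-b +/- sqrt(D)) / (2a) = (-0.148 +/- 0.204705) / (-0.01).
  z_1 = (-0.148 + 0.204705) / (-0.01) = -5.6705,   |z_1| = 5.6705.
  z_2 = (-0.148 - 0.204705) / (-0.01) = 35.2705,   |z_2| = 35.2705.
Moduli of all roots: 5.6705, 35.2705.
All moduli strictly greater than 1? Yes.
Verdict: Invertible.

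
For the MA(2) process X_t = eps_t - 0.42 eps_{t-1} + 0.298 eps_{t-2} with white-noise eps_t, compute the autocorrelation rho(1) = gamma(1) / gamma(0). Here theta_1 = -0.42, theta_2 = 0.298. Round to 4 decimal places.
\rho(1) = -0.4309

For an MA(q) process with theta_0 = 1, the autocovariance is
  gamma(k) = sigma^2 * sum_{i=0..q-k} theta_i * theta_{i+k},
and rho(k) = gamma(k) / gamma(0). Sigma^2 cancels.
  numerator   = (1)*(-0.42) + (-0.42)*(0.298) = -0.54516.
  denominator = (1)^2 + (-0.42)^2 + (0.298)^2 = 1.265204.
  rho(1) = -0.54516 / 1.265204 = -0.4309.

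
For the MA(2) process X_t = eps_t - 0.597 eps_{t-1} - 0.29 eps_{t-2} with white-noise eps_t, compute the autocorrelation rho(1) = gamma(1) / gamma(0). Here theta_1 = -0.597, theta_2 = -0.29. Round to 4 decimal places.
\rho(1) = -0.2943

For an MA(q) process with theta_0 = 1, the autocovariance is
  gamma(k) = sigma^2 * sum_{i=0..q-k} theta_i * theta_{i+k},
and rho(k) = gamma(k) / gamma(0). Sigma^2 cancels.
  numerator   = (1)*(-0.597) + (-0.597)*(-0.29) = -0.42387.
  denominator = (1)^2 + (-0.597)^2 + (-0.29)^2 = 1.440509.
  rho(1) = -0.42387 / 1.440509 = -0.2943.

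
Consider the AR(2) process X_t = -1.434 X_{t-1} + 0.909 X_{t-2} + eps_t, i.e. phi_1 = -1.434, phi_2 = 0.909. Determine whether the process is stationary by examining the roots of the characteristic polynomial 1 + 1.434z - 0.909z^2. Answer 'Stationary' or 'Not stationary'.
\text{Not stationary}

The AR(p) characteristic polynomial is P(z) = 1 + 1.434z - 0.909z^2.
Stationarity requires all roots to lie outside the unit circle, i.e. |z| > 1 for every root.
Set 1 + (1.434) z + (-0.909) z^2 = 0, i.e. a z^2 + b z + c = 0 with a = -0.909, b = 1.434, c = 1.
Discriminant D = b^2 - 4ac = (1.434)^2 - 4*(-0.909)*1 = 2.056356 - (-3.636) = 5.692356.
D >= 0, so the roots are real: z = (-b +/- sqrt(D)) / (2a) = (-1.434 +/- 2.385866) / (-1.818).
  z_1 = (-1.434 + 2.385866) / (-1.818) = -0.5236,   |z_1| = 0.5236.
  z_2 = (-1.434 - 2.385866) / (-1.818) = 2.1011,   |z_2| = 2.1011.
Moduli of all roots: 0.5236, 2.1011.
All moduli strictly greater than 1? No.
Verdict: Not stationary.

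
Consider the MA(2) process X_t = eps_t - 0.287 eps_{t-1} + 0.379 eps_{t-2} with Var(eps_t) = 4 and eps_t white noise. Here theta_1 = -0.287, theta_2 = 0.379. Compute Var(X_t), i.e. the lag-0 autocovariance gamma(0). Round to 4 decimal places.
\gamma(0) = 4.9040

For an MA(q) process X_t = eps_t + sum_i theta_i eps_{t-i} with
Var(eps_t) = sigma^2, the variance is
  gamma(0) = sigma^2 * (1 + sum_i theta_i^2).
  sum_i theta_i^2 = (-0.287)^2 + (0.379)^2 = 0.082369 + 0.143641 = 0.22601.
  gamma(0) = 4 * (1 + 0.22601) = 4 * 1.22601 = 4.90404, which rounds to 4.9040.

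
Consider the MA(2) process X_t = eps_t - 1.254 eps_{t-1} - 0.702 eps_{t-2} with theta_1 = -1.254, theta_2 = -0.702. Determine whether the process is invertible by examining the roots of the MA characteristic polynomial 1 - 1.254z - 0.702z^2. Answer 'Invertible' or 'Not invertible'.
\text{Not invertible}

The MA(q) characteristic polynomial is P(z) = 1 - 1.254z - 0.702z^2.
Invertibility requires all roots to lie outside the unit circle, i.e. |z| > 1 for every root.
Set 1 + (-1.254) z + (-0.702) z^2 = 0, i.e. a z^2 + b z + c = 0 with a = -0.702, b = -1.254, c = 1.
Discriminant D = b^2 - 4ac = (-1.254)^2 - 4*(-0.702)*1 = 1.572516 - (-2.808) = 4.380516.
D >= 0, so the roots are real: z = (-b +/- sqrt(D)) / (2a) = (1.254 +/- 2.092968) / (-1.404).
  z_1 = (1.254 + 2.092968) / (-1.404) = -2.3839,   |z_1| = 2.3839.
  z_2 = (1.254 - 2.092968) / (-1.404) = 0.5976,   |z_2| = 0.5976.
Moduli of all roots: 2.3839, 0.5976.
All moduli strictly greater than 1? No.
Verdict: Not invertible.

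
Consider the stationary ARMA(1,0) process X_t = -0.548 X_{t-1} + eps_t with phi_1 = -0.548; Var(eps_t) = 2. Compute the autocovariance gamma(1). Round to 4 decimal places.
\gamma(1) = -1.5664

Multiply the model equation by X_{t-k} and take expectations. With theta_0 = psi_0 = 1 and psi_j the MA(infinity) weights, this gives
  gamma(k) - sum_i phi_i gamma(k-i) = c_k,
  c_k = sigma^2 * sum_{j=k..q} theta_j psi_{j-k}   (c_k = 0 for k > q),
using gamma(-m) = gamma(m).
Pure AR (q = 0): c_0 = sigma^2 = 2, c_k = 0 for k >= 1.
Equations for k = 0 and k = 1 (AR order 1):
  gamma(0) = phi_1 gamma(1) + c_0
  gamma(1) = phi_1 gamma(0) + c_1
Substituting the second into the first: gamma(0) (1 - phi_1^2) = c_0 + phi_1 c_1, so
  gamma(0) = c_0 / (1 - phi_1^2) = 2 / (1 - (-0.548)^2) = 2 / 0.699696 = 2.858384.
  gamma(1) = phi_1 gamma(0) = (-0.548)(2.858384) = -1.566395.
Therefore gamma(1) = -1.5664 (to 4 decimal places).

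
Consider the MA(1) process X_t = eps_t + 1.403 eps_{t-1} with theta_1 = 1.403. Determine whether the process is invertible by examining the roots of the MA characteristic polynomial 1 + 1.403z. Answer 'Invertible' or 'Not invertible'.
\text{Not invertible}

The MA(q) characteristic polynomial is P(z) = 1 + 1.403z.
Invertibility requires all roots to lie outside the unit circle, i.e. |z| > 1 for every root.
This is linear in z: 1 + (1.403) z = 0  =>  z = -1/(1.403) = -0.712758,  |z| = 0.712758.
Moduli of all roots: 0.7128.
All moduli strictly greater than 1? No.
Verdict: Not invertible.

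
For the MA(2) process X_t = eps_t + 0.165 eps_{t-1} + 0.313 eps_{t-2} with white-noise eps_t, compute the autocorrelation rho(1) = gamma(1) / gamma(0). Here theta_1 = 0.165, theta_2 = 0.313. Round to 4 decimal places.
\rho(1) = 0.1925

For an MA(q) process with theta_0 = 1, the autocovariance is
  gamma(k) = sigma^2 * sum_{i=0..q-k} theta_i * theta_{i+k},
and rho(k) = gamma(k) / gamma(0). Sigma^2 cancels.
  numerator   = (1)*(0.165) + (0.165)*(0.313) = 0.216645.
  denominator = (1)^2 + (0.165)^2 + (0.313)^2 = 1.125194.
  rho(1) = 0.216645 / 1.125194 = 0.1925.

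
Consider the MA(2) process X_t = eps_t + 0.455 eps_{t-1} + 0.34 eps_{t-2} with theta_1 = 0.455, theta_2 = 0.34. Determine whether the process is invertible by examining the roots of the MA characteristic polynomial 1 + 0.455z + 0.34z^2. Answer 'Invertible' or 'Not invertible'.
\text{Invertible}

The MA(q) characteristic polynomial is P(z) = 1 + 0.455z + 0.34z^2.
Invertibility requires all roots to lie outside the unit circle, i.e. |z| > 1 for every root.
Set 1 + (0.455) z + (0.34) z^2 = 0, i.e. a z^2 + b z + c = 0 with a = 0.34, b = 0.455, c = 1.
Discriminant D = b^2 - 4ac = (0.455)^2 - 4*(0.34)*1 = 0.207025 - (1.36) = -1.152975.
D < 0, so the roots are the complex-conjugate pair z = (-b +/- i sqrt(-D)) / (2a) = -0.6691 +/- 1.5791i.
For a conjugate pair |z|^2 = z * conj(z) = (product of roots) = c/a = 1/(0.34) = 2.941176, so |z| = sqrt(2.941176) = 1.715 for both roots.
Moduli of all roots: 1.7150, 1.7150.
All moduli strictly greater than 1? Yes.
Verdict: Invertible.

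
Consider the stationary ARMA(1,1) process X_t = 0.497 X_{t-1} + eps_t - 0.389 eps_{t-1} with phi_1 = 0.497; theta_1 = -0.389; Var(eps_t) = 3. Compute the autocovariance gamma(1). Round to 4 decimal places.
\gamma(1) = 0.3471

Multiply the model equation by X_{t-k} and take expectations. With theta_0 = psi_0 = 1 and psi_j the MA(infinity) weights, this gives
  gamma(k) - sum_i phi_i gamma(k-i) = c_k,
  c_k = sigma^2 * sum_{j=k..q} theta_j psi_{j-k}   (c_k = 0 for k > q),
using gamma(-m) = gamma(m).
psi-weights needed (psi_j = theta_j + sum_i phi_i psi_{j-i}):
  psi_1 = theta_1 + phi_1 = -0.389 + (0.497) = 0.108
Right-hand sides:
  c_0 = sigma^2 (1 + theta_1 psi_1) = 3 * (1 + (-0.389)(0.108)) = 3 * 0.957988 = 2.873964
  c_1 = sigma^2 theta_1 = 3 * (-0.389) = -1.167
  c_2 = 0
Equations for k = 0 and k = 1 (AR order 1):
  gamma(0) = phi_1 gamma(1) + c_0
  gamma(1) = phi_1 gamma(0) + c_1
Substituting the second into the first: gamma(0) (1 - phi_1^2) = c_0 + phi_1 c_1, so
  gamma(0) = (c_0 + phi_1 c_1) / (1 - phi_1^2) = (2.873964 + (0.497)(-1.167)) / (1 - (0.497)^2) = 2.293965 / 0.752991 = 3.046471.
  gamma(1) = phi_1 gamma(0) + c_1 = (0.497)(3.046471) + (-1.167) = 0.347096.
Therefore gamma(1) = 0.3471 (to 4 decimal places).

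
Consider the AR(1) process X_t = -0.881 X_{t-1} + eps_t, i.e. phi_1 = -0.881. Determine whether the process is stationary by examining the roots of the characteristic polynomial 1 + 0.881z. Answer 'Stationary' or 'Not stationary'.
\text{Stationary}

The AR(p) characteristic polynomial is P(z) = 1 + 0.881z.
Stationarity requires all roots to lie outside the unit circle, i.e. |z| > 1 for every root.
This is linear in z: 1 + (0.881) z = 0  =>  z = -1/(0.881) = -1.135074,  |z| = 1.135074.
Moduli of all roots: 1.1351.
All moduli strictly greater than 1? Yes.
Verdict: Stationary.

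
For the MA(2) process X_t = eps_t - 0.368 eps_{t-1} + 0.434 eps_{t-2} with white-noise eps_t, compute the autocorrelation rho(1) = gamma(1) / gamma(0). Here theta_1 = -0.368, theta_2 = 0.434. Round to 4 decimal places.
\rho(1) = -0.3986

For an MA(q) process with theta_0 = 1, the autocovariance is
  gamma(k) = sigma^2 * sum_{i=0..q-k} theta_i * theta_{i+k},
and rho(k) = gamma(k) / gamma(0). Sigma^2 cancels.
  numerator   = (1)*(-0.368) + (-0.368)*(0.434) = -0.527712.
  denominator = (1)^2 + (-0.368)^2 + (0.434)^2 = 1.32378.
  rho(1) = -0.527712 / 1.32378 = -0.3986.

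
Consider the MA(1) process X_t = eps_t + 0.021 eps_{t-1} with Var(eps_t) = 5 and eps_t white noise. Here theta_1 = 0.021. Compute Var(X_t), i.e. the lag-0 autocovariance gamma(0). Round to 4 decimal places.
\gamma(0) = 5.0022

For an MA(q) process X_t = eps_t + sum_i theta_i eps_{t-i} with
Var(eps_t) = sigma^2, the variance is
  gamma(0) = sigma^2 * (1 + sum_i theta_i^2).
  sum_i theta_i^2 = (0.021)^2 = 0.000441.
  gamma(0) = 5 * (1 + 0.000441) = 5 * 1.000441 = 5.002205, which rounds to 5.0022.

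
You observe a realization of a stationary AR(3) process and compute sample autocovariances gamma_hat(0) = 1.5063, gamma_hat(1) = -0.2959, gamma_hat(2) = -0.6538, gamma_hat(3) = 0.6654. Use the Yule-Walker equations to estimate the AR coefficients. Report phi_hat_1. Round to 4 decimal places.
\hat\phi_{1} = -0.1460

The Yule-Walker equations for an AR(p) process read, in matrix form,
  Gamma_p phi = r_p,   with   (Gamma_p)_{ij} = gamma(|i - j|),
                       (r_p)_i = gamma(i),   i,j = 1..p.
Substitute the sample gammas (Toeplitz matrix and right-hand side of size 3):
  Gamma_p = [[1.5063, -0.2959, -0.6538], [-0.2959, 1.5063, -0.2959], [-0.6538, -0.2959, 1.5063]]
  r_p     = [-0.2959, -0.6538, 0.6654]
Written out (R1..R3):
  (R1) 1.5063 phi_1 - 0.2959 phi_2 - 0.6538 phi_3 = -0.2959
  (R2) -0.2959 phi_1 + 1.5063 phi_2 - 0.2959 phi_3 = -0.6538
  (R3) -0.6538 phi_1 - 0.2959 phi_2 + 1.5063 phi_3 = 0.6654
Gaussian elimination:
  R2 <- R2 - (-0.2959/1.5063) R1 = R2 - (-0.196442) R1:  1.448173 phi_2 - 0.424334 phi_3 = -0.711927
  R3 <- R3 - (-0.6538/1.5063) R1 = R3 - (-0.434044) R1:  -0.424334 phi_2 + 1.222522 phi_3 = 0.536966
  R3 <- R3 - (-0.424334/1.448173) R2 = R3 - (-0.293013) R2:  1.098187 phi_3 = 0.328363
Back-substitution:
  phi_hat_3 = 0.328363 / 1.098187 = 0.299004
  phi_hat_2 = (-0.711927 - (-0.424334)(0.299004)) / 1.448173 = -0.403991
  phi_hat_1 = (-0.2959 - (-0.2959)(-0.403991) - (-0.6538)(0.299004)) / 1.5063 = -0.146021
So phi_hat = [-0.1460, -0.4040, 0.2990].
Therefore phi_hat_1 = -0.1460.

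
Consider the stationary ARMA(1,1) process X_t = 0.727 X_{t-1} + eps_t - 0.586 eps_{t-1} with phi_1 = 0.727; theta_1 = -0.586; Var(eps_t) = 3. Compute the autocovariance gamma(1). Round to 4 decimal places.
\gamma(1) = 0.5150

Multiply the model equation by X_{t-k} and take expectations. With theta_0 = psi_0 = 1 and psi_j the MA(infinity) weights, this gives
  gamma(k) - sum_i phi_i gamma(k-i) = c_k,
  c_k = sigma^2 * sum_{j=k..q} theta_j psi_{j-k}   (c_k = 0 for k > q),
using gamma(-m) = gamma(m).
psi-weights needed (psi_j = theta_j + sum_i phi_i psi_{j-i}):
  psi_1 = theta_1 + phi_1 = -0.586 + (0.727) = 0.141
Right-hand sides:
  c_0 = sigma^2 (1 + theta_1 psi_1) = 3 * (1 + (-0.586)(0.141)) = 3 * 0.917374 = 2.752122
  c_1 = sigma^2 theta_1 = 3 * (-0.586) = -1.758
  c_2 = 0
Equations for k = 0 and k = 1 (AR order 1):
  gamma(0) = phi_1 gamma(1) + c_0
  gamma(1) = phi_1 gamma(0) + c_1
Substituting the second into the first: gamma(0) (1 - phi_1^2) = c_0 + phi_1 c_1, so
  gamma(0) = (c_0 + phi_1 c_1) / (1 - phi_1^2) = (2.752122 + (0.727)(-1.758)) / (1 - (0.727)^2) = 1.474056 / 0.471471 = 3.126504.
  gamma(1) = phi_1 gamma(0) + c_1 = (0.727)(3.126504) + (-1.758) = 0.514968.
Therefore gamma(1) = 0.5150 (to 4 decimal places).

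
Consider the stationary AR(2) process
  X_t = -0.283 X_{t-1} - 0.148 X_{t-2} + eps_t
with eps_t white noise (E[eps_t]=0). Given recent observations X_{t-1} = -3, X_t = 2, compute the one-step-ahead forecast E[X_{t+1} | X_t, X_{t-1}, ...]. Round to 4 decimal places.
E[X_{t+1} \mid \mathcal F_t] = -0.1220

For an AR(p) model X_t = c + sum_i phi_i X_{t-i} + eps_t, the
one-step-ahead conditional mean is
  E[X_{t+1} | X_t, ...] = c + sum_i phi_i X_{t+1-i}.
Substitute known values:
  E[X_{t+1} | ...] = (-0.283) * (2) + (-0.148) * (-3)
                   = -0.1220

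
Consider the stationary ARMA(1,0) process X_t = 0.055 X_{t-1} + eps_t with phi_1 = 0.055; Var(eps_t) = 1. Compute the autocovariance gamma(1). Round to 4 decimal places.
\gamma(1) = 0.0552

Multiply the model equation by X_{t-k} and take expectations. With theta_0 = psi_0 = 1 and psi_j the MA(infinity) weights, this gives
  gamma(k) - sum_i phi_i gamma(k-i) = c_k,
  c_k = sigma^2 * sum_{j=k..q} theta_j psi_{j-k}   (c_k = 0 for k > q),
using gamma(-m) = gamma(m).
Pure AR (q = 0): c_0 = sigma^2 = 1, c_k = 0 for k >= 1.
Equations for k = 0 and k = 1 (AR order 1):
  gamma(0) = phi_1 gamma(1) + c_0
  gamma(1) = phi_1 gamma(0) + c_1
Substituting the second into the first: gamma(0) (1 - phi_1^2) = c_0 + phi_1 c_1, so
  gamma(0) = c_0 / (1 - phi_1^2) = 1 / (1 - (0.055)^2) = 1 / 0.996975 = 1.003034.
  gamma(1) = phi_1 gamma(0) = (0.055)(1.003034) = 0.055167.
Therefore gamma(1) = 0.0552 (to 4 decimal places).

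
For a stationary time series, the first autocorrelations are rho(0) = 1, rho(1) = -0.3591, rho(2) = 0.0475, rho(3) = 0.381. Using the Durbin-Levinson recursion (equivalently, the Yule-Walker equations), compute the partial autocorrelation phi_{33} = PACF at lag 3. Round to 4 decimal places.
\phi_{33} = 0.4240

The PACF at lag k is phi_{kk}, the last component of the solution
to the Yule-Walker system G_k phi = r_k where
  (G_k)_{ij} = rho(|i - j|), (r_k)_i = rho(i), i,j = 1..k.
Equivalently, Durbin-Levinson gives phi_{kk} iteratively:
  phi_{11} = rho(1)
  phi_{kk} = [rho(k) - sum_{j=1..k-1} phi_{k-1,j} rho(k-j)]
            / [1 - sum_{j=1..k-1} phi_{k-1,j} rho(j)],
  phi_{k,j} = phi_{k-1,j} - phi_{kk} phi_{k-1,k-j},  j = 1..k-1.
Step k = 1:
  phi_11 = rho(1) = -0.3591.
Step k = 2:
  phi_22 = [rho(2) - phi_11 rho(1)] / [1 - phi_11 rho(1)] = [0.0475 - (-0.3591)(-0.3591)] / [1 - (-0.3591)(-0.3591)]
         = -0.08145281 / 0.87104719 = -0.093511.
  Update: phi_21 = phi_11 - phi_22 phi_11 = -0.3591 - (-0.093511)(-0.3591) = -0.39268.
Step k = 3:
  phi_33 = [rho(3) - phi_21 rho(2) - phi_22 rho(1)] / [1 - phi_21 rho(1) - phi_22 rho(2)]
    numerator   = 0.381 - (-0.39268)(0.0475) - (-0.093511)(-0.3591) = 0.36607237
    denominator = 1 - (-0.39268)(-0.3591) - (-0.093511)(0.0475) = 0.86343043
  phi_33 = 0.36607237 / 0.86343043 = 0.424.
Therefore phi_{33} = 0.4240.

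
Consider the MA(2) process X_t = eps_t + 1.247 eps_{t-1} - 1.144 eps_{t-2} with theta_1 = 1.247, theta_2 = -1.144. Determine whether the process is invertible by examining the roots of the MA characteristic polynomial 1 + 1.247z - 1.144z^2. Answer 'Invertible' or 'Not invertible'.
\text{Not invertible}

The MA(q) characteristic polynomial is P(z) = 1 + 1.247z - 1.144z^2.
Invertibility requires all roots to lie outside the unit circle, i.e. |z| > 1 for every root.
Set 1 + (1.247) z + (-1.144) z^2 = 0, i.e. a z^2 + b z + c = 0 with a = -1.144, b = 1.247, c = 1.
Discriminant D = b^2 - 4ac = (1.247)^2 - 4*(-1.144)*1 = 1.555009 - (-4.576) = 6.131009.
D >= 0, so the roots are real: z = (-b +/- sqrt(D)) / (2a) = (-1.247 +/- 2.476087) / (-2.288).
  z_1 = (-1.247 + 2.476087) / (-2.288) = -0.5372,   |z_1| = 0.5372.
  z_2 = (-1.247 - 2.476087) / (-2.288) = 1.6272,   |z_2| = 1.6272.
Moduli of all roots: 0.5372, 1.6272.
All moduli strictly greater than 1? No.
Verdict: Not invertible.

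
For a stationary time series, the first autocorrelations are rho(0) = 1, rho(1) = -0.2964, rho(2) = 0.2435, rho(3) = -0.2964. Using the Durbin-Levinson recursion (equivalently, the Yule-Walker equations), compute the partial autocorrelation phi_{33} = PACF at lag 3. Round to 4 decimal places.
\phi_{33} = -0.2100

The PACF at lag k is phi_{kk}, the last component of the solution
to the Yule-Walker system G_k phi = r_k where
  (G_k)_{ij} = rho(|i - j|), (r_k)_i = rho(i), i,j = 1..k.
Equivalently, Durbin-Levinson gives phi_{kk} iteratively:
  phi_{11} = rho(1)
  phi_{kk} = [rho(k) - sum_{j=1..k-1} phi_{k-1,j} rho(k-j)]
            / [1 - sum_{j=1..k-1} phi_{k-1,j} rho(j)],
  phi_{k,j} = phi_{k-1,j} - phi_{kk} phi_{k-1,k-j},  j = 1..k-1.
Step k = 1:
  phi_11 = rho(1) = -0.2964.
Step k = 2:
  phi_22 = [rho(2) - phi_11 rho(1)] / [1 - phi_11 rho(1)] = [0.2435 - (-0.2964)(-0.2964)] / [1 - (-0.2964)(-0.2964)]
         = 0.15564704 / 0.91214704 = 0.170638.
  Update: phi_21 = phi_11 - phi_22 phi_11 = -0.2964 - (0.170638)(-0.2964) = -0.245823.
Step k = 3:
  phi_33 = [rho(3) - phi_21 rho(2) - phi_22 rho(1)] / [1 - phi_21 rho(1) - phi_22 rho(2)]
    numerator   = -0.2964 - (-0.245823)(0.2435) - (0.170638)(-0.2964) = -0.185965
    denominator = 1 - (-0.245823)(-0.2964) - (0.170638)(0.2435) = 0.88558772
  phi_33 = -0.185965 / 0.88558772 = -0.21.
Therefore phi_{33} = -0.2100.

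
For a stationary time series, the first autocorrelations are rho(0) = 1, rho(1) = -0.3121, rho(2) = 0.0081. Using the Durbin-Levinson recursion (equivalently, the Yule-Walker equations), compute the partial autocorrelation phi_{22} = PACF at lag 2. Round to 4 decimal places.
\phi_{22} = -0.0989

The PACF at lag k is phi_{kk}, the last component of the solution
to the Yule-Walker system G_k phi = r_k where
  (G_k)_{ij} = rho(|i - j|), (r_k)_i = rho(i), i,j = 1..k.
Equivalently, Durbin-Levinson gives phi_{kk} iteratively:
  phi_{11} = rho(1)
  phi_{kk} = [rho(k) - sum_{j=1..k-1} phi_{k-1,j} rho(k-j)]
            / [1 - sum_{j=1..k-1} phi_{k-1,j} rho(j)],
  phi_{k,j} = phi_{k-1,j} - phi_{kk} phi_{k-1,k-j},  j = 1..k-1.
Step k = 1:
  phi_11 = rho(1) = -0.3121.
Step k = 2:
  phi_22 = [rho(2) - phi_11 rho(1)] / [1 - phi_11 rho(1)] = [0.0081 - (-0.3121)(-0.3121)] / [1 - (-0.3121)(-0.3121)]
         = -0.08930641 / 0.90259359 = -0.0989.
Therefore phi_{22} = -0.0989.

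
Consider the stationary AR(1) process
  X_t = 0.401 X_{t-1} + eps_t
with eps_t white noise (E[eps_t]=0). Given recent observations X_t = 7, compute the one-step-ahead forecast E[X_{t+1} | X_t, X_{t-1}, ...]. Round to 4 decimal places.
E[X_{t+1} \mid \mathcal F_t] = 2.8070

For an AR(p) model X_t = c + sum_i phi_i X_{t-i} + eps_t, the
one-step-ahead conditional mean is
  E[X_{t+1} | X_t, ...] = c + sum_i phi_i X_{t+1-i}.
Substitute known values:
  E[X_{t+1} | ...] = (0.401) * (7)
                   = 2.8070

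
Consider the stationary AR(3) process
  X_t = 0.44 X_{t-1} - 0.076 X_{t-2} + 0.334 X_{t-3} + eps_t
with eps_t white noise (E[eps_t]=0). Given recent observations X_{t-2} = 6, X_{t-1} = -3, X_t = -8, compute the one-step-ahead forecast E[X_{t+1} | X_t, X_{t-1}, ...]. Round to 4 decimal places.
E[X_{t+1} \mid \mathcal F_t] = -1.2880

For an AR(p) model X_t = c + sum_i phi_i X_{t-i} + eps_t, the
one-step-ahead conditional mean is
  E[X_{t+1} | X_t, ...] = c + sum_i phi_i X_{t+1-i}.
Substitute known values:
  E[X_{t+1} | ...] = (0.44) * (-8) + (-0.076) * (-3) + (0.334) * (6)
                   = -1.2880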